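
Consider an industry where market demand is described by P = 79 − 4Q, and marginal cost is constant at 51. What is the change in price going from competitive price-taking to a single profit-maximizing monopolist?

Under competition P = MC = 51, so Q = (79 − 51)/4 = 7.
A monopolist chooses Q where MR = MC. MR = 79 − 8Q; setting this equal to 51 gives Q = 3.5 and P = 65.
Change in price: 65 − 51 = 14.

P rises by 14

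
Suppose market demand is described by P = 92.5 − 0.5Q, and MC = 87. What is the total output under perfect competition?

Q = 11

Competitive firms price at marginal cost: P = 87, giving Q = 11.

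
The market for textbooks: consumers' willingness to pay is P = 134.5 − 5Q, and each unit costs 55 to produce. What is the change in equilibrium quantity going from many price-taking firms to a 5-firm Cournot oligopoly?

Q falls by 2.65

Under competition P = MC = 55, so Q = (134.5 − 55)/5 = 15.9.
With 5 symmetric Cournot firms, each firm's FOC gives 134.5 − 30q = 55, so q = 2.65, Q = 5·2.65 = 13.25, and P = 68.25.
Change in equilibrium quantity: 13.25 − 15.9 = −2.65.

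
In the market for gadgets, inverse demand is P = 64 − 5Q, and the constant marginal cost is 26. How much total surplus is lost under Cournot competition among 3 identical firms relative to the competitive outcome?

DWL = 9.025

Perfect competition: P = MC = 26, so 64 − 5Q = 26 and Q = 7.6.
With 3 symmetric Cournot firms, each firm's FOC gives 64 − 20q = 26, so q = 1.9, Q = 3·1.9 = 5.7, and P = 35.5.
DWL is the triangle between Q = 5.7 and Q = 7.6: ½·(7.6 − 5.7)·(35.5 − 26) = 9.025.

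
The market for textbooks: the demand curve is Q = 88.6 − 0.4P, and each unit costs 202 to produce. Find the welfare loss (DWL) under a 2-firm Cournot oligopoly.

Inverting demand: P = 221.5 − 2.5Q.
Under competition P = MC = 202, so Q = (221.5 − 202)/2.5 = 7.8.
Cournot with 2 identical firms: the symmetric best-response condition is 221.5 − 7.5q = 202. Each firm produces q = 2.6, total output Q = 5.2, price P = 208.5.
DWL is the triangle between Q = 5.2 and Q = 7.8: ½·(7.8 − 5.2)·(208.5 − 202) = 8.45.

DWL = 8.45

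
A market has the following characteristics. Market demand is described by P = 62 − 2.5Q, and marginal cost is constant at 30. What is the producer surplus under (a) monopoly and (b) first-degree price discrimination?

Monopoly: PS = 102.4; Perfect PD: PS = 204.8

Monopoly sets MR = MC: 62 − 5Q = 30 ⇒ Q = 6.4, P = 62 − 2.5·6.4 = 46.
PS = (46 − 30)·6.4 = 102.4.
With perfect price discrimination, output is the efficient level Q = 12.8 (where demand meets MC), but every buyer pays their willingness to pay: CS = 0 and PS = total surplus.
PS = ½·(62 − 30)·12.8 = 204.8.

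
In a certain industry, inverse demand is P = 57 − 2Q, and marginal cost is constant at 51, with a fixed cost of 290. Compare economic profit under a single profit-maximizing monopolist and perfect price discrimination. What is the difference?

π rises by 4.5

A monopolist chooses Q where MR = MC. MR = 57 − 4Q; setting this equal to 51 gives Q = 1.5 and P = 54.
Profit = (54 − 51)·1.5 − 290 = −285.5.
A perfectly discriminating monopolist sells every unit with P(Q) ≥ MC(Q), so output equals the competitive quantity Q = 3. Each buyer pays their reservation price, so CS = 0 and the firm captures all surplus.
PS equals the full surplus area, 9. Profit = 9 − 290 = −281.
Change in economic profit: −281 − −285.5 = 4.5.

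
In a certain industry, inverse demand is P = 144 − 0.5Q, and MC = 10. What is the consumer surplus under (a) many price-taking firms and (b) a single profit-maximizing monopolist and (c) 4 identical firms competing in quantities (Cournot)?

Under competition P = MC = 10, so Q = (144 − 10)/0.5 = 268.
CS = ½·(144 − 10)·268 = 17956.
The monopolist equates marginal revenue to marginal cost: 144 − Q = 10, so Q = 134. From demand, P = 77.
CS = ½·(144 − 77)·134 = 4489.
Cournot with 4 identical firms: the symmetric best-response condition is 144 − 2.5q = 10. Each firm produces q = 53.6, total output Q = 214.4, price P = 36.8.
CS = ½·(144 − 36.8)·214.4 = 11491.84.

Competition: CS = 17956; Monopoly: CS = 4489; Cournot: CS = 11491.84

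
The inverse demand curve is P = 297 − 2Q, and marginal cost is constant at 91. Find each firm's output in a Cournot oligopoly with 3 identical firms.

q_i = 25.75

With 3 symmetric Cournot firms, each firm's FOC gives 297 − 8q = 91, so q = 25.75, Q = 3·25.75 = 77.25, and P = 142.5.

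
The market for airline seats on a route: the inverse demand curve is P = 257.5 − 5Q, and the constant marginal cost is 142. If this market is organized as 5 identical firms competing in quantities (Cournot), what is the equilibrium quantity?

Q = 19.25

With 5 symmetric Cournot firms, each firm's FOC gives 257.5 − 30q = 142, so q = 3.85, Q = 5·3.85 = 19.25, and P = 161.25.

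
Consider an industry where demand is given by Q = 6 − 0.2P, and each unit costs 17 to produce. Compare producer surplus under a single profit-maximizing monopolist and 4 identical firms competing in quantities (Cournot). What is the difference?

Inverting demand: P = 30 − 5Q.
The monopolist equates marginal revenue to marginal cost: 30 − 10Q = 17, so Q = 1.3. From demand, P = 23.5.
PS = (23.5 − 17)·1.3 = 8.45.
With 4 symmetric Cournot firms, each firm's FOC gives 30 − 25q = 17, so q = 0.52, Q = 4·0.52 = 2.08, and P = 19.6.
PS = (19.6 − 17)·2.08 = 5.408.
Change in producer surplus: 5.408 − 8.45 = −3.042.

PS falls by 3.042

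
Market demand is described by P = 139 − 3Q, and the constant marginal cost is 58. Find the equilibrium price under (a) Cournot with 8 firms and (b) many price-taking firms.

In a 8-firm Cournot equilibrium, symmetry and the first-order condition give q = (139 − 58)/(27) = 3. So Q = 24 and P = 67.
Perfect competition: P = MC = 58, so 139 − 3Q = 58 and Q = 27.

Cournot: P = 67; Competition: P = 58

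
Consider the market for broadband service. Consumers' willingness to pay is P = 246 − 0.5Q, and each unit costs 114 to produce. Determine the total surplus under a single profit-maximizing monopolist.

TS = 13068

The monopolist equates marginal revenue to marginal cost: 246 − Q = 114, so Q = 132. From demand, P = 180.
CS = ½·(246 − 180)·132 = 4356; PS = (180 − 114)·132 = 8712; TS = 13068.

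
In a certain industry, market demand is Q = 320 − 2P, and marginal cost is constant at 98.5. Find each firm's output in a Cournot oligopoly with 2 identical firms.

q_i = 41

Inverting demand: P = 160 − 0.5Q.
With 2 symmetric Cournot firms, each firm's FOC gives 160 − 1.5q = 98.5, so q = 41, Q = 2·41 = 82, and P = 119.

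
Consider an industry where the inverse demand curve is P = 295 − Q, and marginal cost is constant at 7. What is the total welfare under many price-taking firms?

Perfect competition: P = MC = 7, so 295 − Q = 7 and Q = 288.
CS = ½·(295 − 7)·288 = 41472; PS = (7 − 7)·288 = 0; TS = 41472.

TS = 41472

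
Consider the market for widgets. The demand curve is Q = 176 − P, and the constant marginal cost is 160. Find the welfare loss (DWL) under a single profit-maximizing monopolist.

Inverting demand: P = 176 − Q.
Competitive firms price at marginal cost: P = 160, giving Q = 16.
A monopolist chooses Q where MR = MC. MR = 176 − 2Q; setting this equal to 160 gives Q = 8 and P = 168.
DWL is the triangle between Q = 8 and Q = 16: ½·(16 − 8)·(168 − 160) = 32.

DWL = 32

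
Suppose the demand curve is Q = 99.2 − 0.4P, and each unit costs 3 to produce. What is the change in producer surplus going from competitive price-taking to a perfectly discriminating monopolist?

Producer surplus rises by 12005

Inverting demand: P = 248 − 2.5Q.
Under competition P = MC = 3, so Q = (248 − 3)/2.5 = 98.
PS = (3 − 3)·98 = 0.
With perfect price discrimination, output is the efficient level Q = 98 (where demand meets MC), but every buyer pays their willingness to pay: CS = 0 and PS = total surplus.
PS = ½·(248 − 3)·98 = 12005.
Change in producer surplus: 12005 − 0 = 12005.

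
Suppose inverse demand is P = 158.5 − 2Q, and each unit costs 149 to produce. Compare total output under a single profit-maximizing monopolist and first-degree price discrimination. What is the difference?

Total output rises by 2.375

A monopolist chooses Q where MR = MC. MR = 158.5 − 4Q; setting this equal to 149 gives Q = 2.375 and P = 153.75.
With perfect price discrimination, output is the efficient level Q = 4.75 (where demand meets MC), but every buyer pays their willingness to pay: CS = 0 and PS = total surplus.
Change in total output: 4.75 − 2.375 = 2.375.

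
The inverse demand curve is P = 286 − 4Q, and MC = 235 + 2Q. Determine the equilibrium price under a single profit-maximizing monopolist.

The monopolist equates marginal revenue to marginal cost: 286 − 8Q = 235 + 2Q, so Q = 5.1. From demand, P = 265.6.

P = 265.6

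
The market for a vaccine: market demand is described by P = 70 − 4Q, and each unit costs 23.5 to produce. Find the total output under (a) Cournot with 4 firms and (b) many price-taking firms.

With 4 symmetric Cournot firms, each firm's FOC gives 70 − 20q = 23.5, so q = 2.325, Q = 4·2.325 = 9.3, and P = 32.8.
Competitive firms price at marginal cost: P = 23.5, giving Q = 11.625.

Cournot: Q = 9.3; Competition: Q = 11.625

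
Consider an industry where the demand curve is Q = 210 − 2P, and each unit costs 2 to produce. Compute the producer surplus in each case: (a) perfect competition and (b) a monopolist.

Inverting demand: P = 105 − 0.5Q.
Competitive firms price at marginal cost: P = 2, giving Q = 206.
PS = (2 − 2)·206 = 0.
A monopolist chooses Q where MR = MC. MR = 105 − Q; setting this equal to 2 gives Q = 103 and P = 53.5.
PS = (53.5 − 2)·103 = 5304.5.

Competition: PS = 0; Monopoly: PS = 5304.5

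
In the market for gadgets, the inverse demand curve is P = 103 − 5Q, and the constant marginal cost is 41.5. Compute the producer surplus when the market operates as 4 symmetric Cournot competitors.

PS = 121.032

Cournot with 4 identical firms: the symmetric best-response condition is 103 − 25q = 41.5. Each firm produces q = 2.46, total output Q = 9.84, price P = 53.8.
PS = (53.8 − 41.5)·9.84 = 121.032.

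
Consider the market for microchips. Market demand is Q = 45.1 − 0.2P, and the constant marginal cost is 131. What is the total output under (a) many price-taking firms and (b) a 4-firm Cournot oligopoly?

Competition: Q = 18.9; Cournot: Q = 15.12

Inverting demand: P = 225.5 − 5Q.
Perfect competition: P = MC = 131, so 225.5 − 5Q = 131 and Q = 18.9.
With 4 symmetric Cournot firms, each firm's FOC gives 225.5 − 25q = 131, so q = 3.78, Q = 4·3.78 = 15.12, and P = 149.9.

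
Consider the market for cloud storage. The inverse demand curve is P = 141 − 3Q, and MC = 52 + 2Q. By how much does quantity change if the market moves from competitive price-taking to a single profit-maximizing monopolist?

Under competition P = MC: 141 − 3Q = 52 + 2Q ⇒ Q = 17.8, P = 87.6.
The monopolist equates marginal revenue to marginal cost: 141 − 6Q = 52 + 2Q, so Q = 11.125. From demand, P = 107.625.
Change in quantity: 11.125 − 17.8 = −6.675.

Quantity falls by 6.675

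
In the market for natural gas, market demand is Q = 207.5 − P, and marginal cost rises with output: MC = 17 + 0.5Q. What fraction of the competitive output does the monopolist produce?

Q_m/Q_c = 0.6

Inverting demand: P = 207.5 − Q.
Monopoly sets MR = MC: 207.5 − 2Q = 17 + 0.5Q ⇒ Q = 76.2, P = 207.5 − 76.2 = 131.3.
Under competition P = MC: 207.5 − Q = 17 + 0.5Q ⇒ Q = 127, P = 80.5.
Ratio Q_m/Q_c = 76.2/127 = 0.6.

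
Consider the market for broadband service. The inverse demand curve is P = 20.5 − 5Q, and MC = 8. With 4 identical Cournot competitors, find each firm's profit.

π_i = 1.25

In a 4-firm Cournot equilibrium, symmetry and the first-order condition give q = (20.5 − 8)/(25) = 0.5. So Q = 2 and P = 10.5.
Each firm's profit = (10.5 − 8)·0.5 = 1.25.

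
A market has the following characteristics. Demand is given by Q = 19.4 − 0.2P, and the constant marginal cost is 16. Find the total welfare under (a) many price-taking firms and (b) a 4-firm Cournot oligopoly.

Competition: TS = 656.1; Cournot: TS = 629.856

Inverting demand: P = 97 − 5Q.
Perfect competition: P = MC = 16, so 97 − 5Q = 16 and Q = 16.2.
CS = ½·(97 − 16)·16.2 = 656.1; PS = (16 − 16)·16.2 = 0; TS = 656.1.
In a 4-firm Cournot equilibrium, symmetry and the first-order condition give q = (97 − 16)/(25) = 3.24. So Q = 12.96 and P = 32.2.
CS = ½·(97 − 32.2)·12.96 = 419.904; PS = (32.2 − 16)·12.96 = 209.952; TS = 629.856.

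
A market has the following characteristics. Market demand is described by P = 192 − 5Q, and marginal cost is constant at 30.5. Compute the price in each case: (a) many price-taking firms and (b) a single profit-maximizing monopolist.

Competitive firms price at marginal cost: P = 30.5, giving Q = 32.3.
A monopolist chooses Q where MR = MC. MR = 192 − 10Q; setting this equal to 30.5 gives Q = 16.15 and P = 111.25.

Competition: P = 30.5; Monopoly: P = 111.25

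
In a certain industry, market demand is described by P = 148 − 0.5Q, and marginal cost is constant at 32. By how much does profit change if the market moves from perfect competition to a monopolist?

Perfect competition: P = MC = 32, so 148 − 0.5Q = 32 and Q = 232.
Profit = (32 − 32)·232 = 0.
Monopoly sets MR = MC: 148 − Q = 32 ⇒ Q = 116, P = 148 − 0.5·116 = 90.
Profit = (90 − 32)·116 = 6728.
Change in profit: 6728 − 0 = 6728.

π rises by 6728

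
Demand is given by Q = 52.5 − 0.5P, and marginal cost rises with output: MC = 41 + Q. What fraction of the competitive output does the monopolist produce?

Inverting demand: P = 105 − 2Q.
The monopolist equates marginal revenue to marginal cost: 105 − 4Q = 41 + Q, so Q = 12.8. From demand, P = 79.4.
Under competition P = MC: 105 − 2Q = 41 + Q ⇒ Q = 64/3, P = 187/3.
Ratio Q_m/Q_c = 12.8/(64/3) = 0.6.

Q_m/Q_c = 0.6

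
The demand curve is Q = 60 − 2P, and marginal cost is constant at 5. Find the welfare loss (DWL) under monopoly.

DWL = 156.25

Inverting demand: P = 30 − 0.5Q.
Competitive firms price at marginal cost: P = 5, giving Q = 50.
The monopolist equates marginal revenue to marginal cost: 30 − Q = 5, so Q = 25. From demand, P = 17.5.
DWL is the triangle between Q = 25 and Q = 50: ½·(50 − 25)·(17.5 − 5) = 156.25.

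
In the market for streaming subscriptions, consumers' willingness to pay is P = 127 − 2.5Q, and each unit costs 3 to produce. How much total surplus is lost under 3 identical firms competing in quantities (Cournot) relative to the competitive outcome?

DWL = 192.2

Under competition P = MC = 3, so Q = (127 − 3)/2.5 = 49.6.
With 3 symmetric Cournot firms, each firm's FOC gives 127 − 10q = 3, so q = 12.4, Q = 3·12.4 = 37.2, and P = 34.
DWL is the triangle between Q = 37.2 and Q = 49.6: ½·(49.6 − 37.2)·(34 − 3) = 192.2.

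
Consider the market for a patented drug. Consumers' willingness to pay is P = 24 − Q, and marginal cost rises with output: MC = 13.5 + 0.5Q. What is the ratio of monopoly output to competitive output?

Q_m/Q_c = 0.6

Monopoly sets MR = MC: 24 − 2Q = 13.5 + 0.5Q ⇒ Q = 4.2, P = 24 − 4.2 = 19.8.
Competitive equilibrium sets price equal to marginal cost: 24 − Q = 13.5 + 0.5Q, so Q = 7 and P = 17.
Ratio Q_m/Q_c = 4.2/7 = 0.6.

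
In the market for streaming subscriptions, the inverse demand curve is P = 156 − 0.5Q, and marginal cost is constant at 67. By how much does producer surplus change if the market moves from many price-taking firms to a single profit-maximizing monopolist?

PS rises by 3960.5

Under competition P = MC = 67, so Q = (156 − 67)/0.5 = 178.
PS = (67 − 67)·178 = 0.
Monopoly sets MR = MC: 156 − Q = 67 ⇒ Q = 89, P = 156 − 0.5·89 = 111.5.
PS = (111.5 − 67)·89 = 3960.5.
Change in producer surplus: 3960.5 − 0 = 3960.5.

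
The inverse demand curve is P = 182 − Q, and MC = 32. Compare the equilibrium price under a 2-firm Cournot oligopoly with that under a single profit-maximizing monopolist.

Cournot: P = 82; Monopoly: P = 107

Cournot with 2 identical firms: the symmetric best-response condition is 182 − 3q = 32. Each firm produces q = 50, total output Q = 100, price P = 82.
The monopolist equates marginal revenue to marginal cost: 182 − 2Q = 32, so Q = 75. From demand, P = 107.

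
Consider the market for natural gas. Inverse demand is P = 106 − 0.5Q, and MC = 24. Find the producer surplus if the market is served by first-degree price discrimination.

PS = 6724

Under first-degree price discrimination the firm charges each unit its demand price and produces up to where P = MC, i.e. Q = 164. Consumer surplus is zero; producer surplus equals total surplus.
PS = ½·(106 − 24)·164 = 6724.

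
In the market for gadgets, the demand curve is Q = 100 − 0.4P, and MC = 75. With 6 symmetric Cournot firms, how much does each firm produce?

Inverting demand: P = 250 − 2.5Q.
With 6 symmetric Cournot firms, each firm's FOC gives 250 − 17.5q = 75, so q = 10, Q = 6·10 = 60, and P = 100.

q_i = 10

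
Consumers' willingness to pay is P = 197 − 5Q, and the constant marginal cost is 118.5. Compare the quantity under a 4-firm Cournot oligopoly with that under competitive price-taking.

With 4 symmetric Cournot firms, each firm's FOC gives 197 − 25q = 118.5, so q = 3.14, Q = 4·3.14 = 12.56, and P = 134.2.
Competitive firms price at marginal cost: P = 118.5, giving Q = 15.7.

Cournot: Q = 12.56; Competition: Q = 15.7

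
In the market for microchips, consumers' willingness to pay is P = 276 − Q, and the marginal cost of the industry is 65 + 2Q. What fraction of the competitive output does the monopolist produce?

A monopolist chooses Q where MR = MC. MR = 276 − 2Q; setting this equal to 65 + 2Q gives Q = 52.75 and P = 223.25.
Under competition P = MC: 276 − Q = 65 + 2Q ⇒ Q = 211/3, P = 617/3.
Ratio Q_m/Q_c = 52.75/(211/3) = 0.75.

Q_m/Q_c = 0.75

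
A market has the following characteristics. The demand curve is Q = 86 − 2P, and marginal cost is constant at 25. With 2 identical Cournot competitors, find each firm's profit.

Inverting demand: P = 43 − 0.5Q.
Cournot with 2 identical firms: the symmetric best-response condition is 43 − 1.5q = 25. Each firm produces q = 12, total output Q = 24, price P = 31.
Each firm's profit = (31 − 25)·12 = 72.

π_i = 72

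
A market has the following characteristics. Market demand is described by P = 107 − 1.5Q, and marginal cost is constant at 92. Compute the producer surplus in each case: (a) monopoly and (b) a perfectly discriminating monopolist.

The monopolist equates marginal revenue to marginal cost: 107 − 3Q = 92, so Q = 5. From demand, P = 99.5.
PS = (99.5 − 92)·5 = 37.5.
Under first-degree price discrimination the firm charges each unit its demand price and produces up to where P = MC, i.e. Q = 10. Consumer surplus is zero; producer surplus equals total surplus.
PS = ½·(107 − 92)·10 = 75.

Monopoly: PS = 37.5; Perfect PD: PS = 75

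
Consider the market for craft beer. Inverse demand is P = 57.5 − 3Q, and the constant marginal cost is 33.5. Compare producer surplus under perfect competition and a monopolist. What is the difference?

Perfect competition: P = MC = 33.5, so 57.5 − 3Q = 33.5 and Q = 8.
PS = (33.5 − 33.5)·8 = 0.
A monopolist chooses Q where MR = MC. MR = 57.5 − 6Q; setting this equal to 33.5 gives Q = 4 and P = 45.5.
PS = (45.5 − 33.5)·4 = 48.
Change in producer surplus: 48 − 0 = 48.

Producer surplus rises by 48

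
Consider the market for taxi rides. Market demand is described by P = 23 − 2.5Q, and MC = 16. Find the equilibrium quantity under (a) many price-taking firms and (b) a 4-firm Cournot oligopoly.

Competition: Q = 2.8; Cournot: Q = 2.24

Perfect competition: P = MC = 16, so 23 − 2.5Q = 16 and Q = 2.8.
Cournot with 4 identical firms: the symmetric best-response condition is 23 − 12.5q = 16. Each firm produces q = 0.56, total output Q = 2.24, price P = 17.4.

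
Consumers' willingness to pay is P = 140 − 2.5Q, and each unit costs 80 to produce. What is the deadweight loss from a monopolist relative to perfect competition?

Competitive firms price at marginal cost: P = 80, giving Q = 24.
Monopoly sets MR = MC: 140 − 5Q = 80 ⇒ Q = 12, P = 140 − 2.5·12 = 110.
DWL is the triangle between Q = 12 and Q = 24: ½·(24 − 12)·(110 − 80) = 180.

DWL = 180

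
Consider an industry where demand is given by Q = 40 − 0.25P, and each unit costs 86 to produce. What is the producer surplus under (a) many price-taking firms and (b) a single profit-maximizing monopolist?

Competition: PS = 0; Monopoly: PS = 342.25

Inverting demand: P = 160 − 4Q.
Under competition P = MC = 86, so Q = (160 − 86)/4 = 18.5.
PS = (86 − 86)·18.5 = 0.
The monopolist equates marginal revenue to marginal cost: 160 − 8Q = 86, so Q = 9.25. From demand, P = 123.
PS = (123 − 86)·9.25 = 342.25.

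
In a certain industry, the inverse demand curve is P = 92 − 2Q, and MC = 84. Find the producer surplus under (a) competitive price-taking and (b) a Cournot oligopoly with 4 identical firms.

Perfect competition: P = MC = 84, so 92 − 2Q = 84 and Q = 4.
PS = (84 − 84)·4 = 0.
In a 4-firm Cournot equilibrium, symmetry and the first-order condition give q = (92 − 84)/(10) = 0.8. So Q = 3.2 and P = 85.6.
PS = (85.6 − 84)·3.2 = 5.12.

Competition: PS = 0; Cournot: PS = 5.12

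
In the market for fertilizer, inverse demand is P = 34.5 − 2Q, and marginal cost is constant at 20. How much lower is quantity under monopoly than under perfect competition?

Competitive firms price at marginal cost: P = 20, giving Q = 7.25.
A monopolist chooses Q where MR = MC. MR = 34.5 − 4Q; setting this equal to 20 gives Q = 3.625 and P = 27.25.
Change in quantity: 3.625 − 7.25 = −3.625.

Quantity falls by 3.625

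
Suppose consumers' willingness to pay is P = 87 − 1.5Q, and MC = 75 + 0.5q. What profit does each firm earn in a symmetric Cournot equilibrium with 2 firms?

In a 2-firm Cournot equilibrium, symmetry and the first-order condition give q = (87 − 75)/(5) = 2.4. So Q = 4.8 and P = 79.8.
Each firm's profit = 79.8·2.4 − (75·2.4 + ½·0.5·2.4²) = 10.08.

π_i = 10.08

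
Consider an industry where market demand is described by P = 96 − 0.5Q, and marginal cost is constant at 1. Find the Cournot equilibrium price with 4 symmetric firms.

Cournot with 4 identical firms: the symmetric best-response condition is 96 − 2.5q = 1. Each firm produces q = 38, total output Q = 152, price P = 20.

P = 20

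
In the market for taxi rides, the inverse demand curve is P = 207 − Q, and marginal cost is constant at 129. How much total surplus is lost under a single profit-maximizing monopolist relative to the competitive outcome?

Under competition P = MC = 129, so Q = (207 − 129)/1 = 78.
Monopoly sets MR = MC: 207 − 2Q = 129 ⇒ Q = 39, P = 207 − 39 = 168.
DWL is the triangle between Q = 39 and Q = 78: ½·(78 − 39)·(168 − 129) = 760.5.

DWL = 760.5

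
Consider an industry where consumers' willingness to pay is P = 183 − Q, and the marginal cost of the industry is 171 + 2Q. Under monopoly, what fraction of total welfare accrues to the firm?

PS/TS = 0.8

A monopolist chooses Q where MR = MC. MR = 183 − 2Q; setting this equal to 171 + 2Q gives Q = 3 and P = 180.
CS = ½·(183 − 180)·3 = 4.5.
PS = P·Q − VC(Q) = 180·3 − (171·3 + ½·2·3²) = 18.
Share captured = PS/TS = 18/22.5 = 0.8.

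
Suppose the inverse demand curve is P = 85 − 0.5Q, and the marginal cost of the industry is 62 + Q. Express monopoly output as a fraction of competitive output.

Q_m/Q_c = 0.75

The monopolist equates marginal revenue to marginal cost: 85 − Q = 62 + Q, so Q = 11.5. From demand, P = 79.25.
Under competition P = MC: 85 − 0.5Q = 62 + Q ⇒ Q = 46/3, P = 232/3.
Ratio Q_m/Q_c = 11.5/(46/3) = 0.75.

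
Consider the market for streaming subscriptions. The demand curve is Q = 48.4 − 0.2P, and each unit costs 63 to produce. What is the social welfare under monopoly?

Inverting demand: P = 242 − 5Q.
A monopolist chooses Q where MR = MC. MR = 242 − 10Q; setting this equal to 63 gives Q = 17.9 and P = 152.5.
CS = ½·(242 − 152.5)·17.9 = 801.025; PS = (152.5 − 63)·17.9 = 1602.05; TS = 2403.075.

TS = 2403.075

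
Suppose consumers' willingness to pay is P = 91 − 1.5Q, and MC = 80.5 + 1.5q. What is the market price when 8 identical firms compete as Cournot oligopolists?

Cournot with 8 identical firms: the symmetric best-response condition is 91 − 13.5q = 80.5 + 1.5q. Each firm produces q = 0.7, total output Q = 5.6, price P = 82.6.

P = 82.6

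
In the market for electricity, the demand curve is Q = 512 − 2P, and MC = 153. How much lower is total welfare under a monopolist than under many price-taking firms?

TS falls by 2652.25

Inverting demand: P = 256 − 0.5Q.
Under competition P = MC = 153, so Q = (256 − 153)/0.5 = 206.
CS = ½·(256 − 153)·206 = 10609; PS = (153 − 153)·206 = 0; TS = 10609.
The monopolist equates marginal revenue to marginal cost: 256 − Q = 153, so Q = 103. From demand, P = 204.5.
CS = ½·(256 − 204.5)·103 = 2652.25; PS = (204.5 − 153)·103 = 5304.5; TS = 7956.75.
Change in total welfare: 7956.75 − 10609 = −2652.25.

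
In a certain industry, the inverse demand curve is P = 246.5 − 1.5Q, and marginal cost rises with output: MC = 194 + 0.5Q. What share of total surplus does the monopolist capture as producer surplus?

PS/TS = 0.7

A monopolist chooses Q where MR = MC. MR = 246.5 − 3Q; setting this equal to 194 + 0.5Q gives Q = 15 and P = 224.
CS = ½·(246.5 − 224)·15 = 168.75.
PS = P·Q − VC(Q) = 224·15 − (194·15 + ½·0.5·15²) = 393.75.
Share captured = PS/TS = 393.75/562.5 = 0.7.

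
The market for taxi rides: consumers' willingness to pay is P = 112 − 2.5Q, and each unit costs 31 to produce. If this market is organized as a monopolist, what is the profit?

Profit = 656.1

Monopoly sets MR = MC: 112 − 5Q = 31 ⇒ Q = 16.2, P = 112 − 2.5·16.2 = 71.5.
Profit = (71.5 − 31)·16.2 = 656.1.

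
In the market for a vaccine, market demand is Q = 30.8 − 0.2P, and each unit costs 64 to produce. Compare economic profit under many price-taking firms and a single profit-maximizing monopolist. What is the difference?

π rises by 405

Inverting demand: P = 154 − 5Q.
Under competition P = MC = 64, so Q = (154 − 64)/5 = 18.
Profit = (64 − 64)·18 = 0.
The monopolist equates marginal revenue to marginal cost: 154 − 10Q = 64, so Q = 9. From demand, P = 109.
Profit = (109 − 64)·9 = 405.
Change in economic profit: 405 − 0 = 405.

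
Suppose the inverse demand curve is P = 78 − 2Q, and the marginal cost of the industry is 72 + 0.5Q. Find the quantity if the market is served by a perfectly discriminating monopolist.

With perfect price discrimination, output is the efficient level Q = 2.4 (where demand meets MC), but every buyer pays their willingness to pay: CS = 0 and PS = total surplus.

Q = 2.4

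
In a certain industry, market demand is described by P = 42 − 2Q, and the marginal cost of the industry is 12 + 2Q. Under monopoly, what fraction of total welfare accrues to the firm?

A monopolist chooses Q where MR = MC. MR = 42 − 4Q; setting this equal to 12 + 2Q gives Q = 5 and P = 32.
CS = ½·(42 − 32)·5 = 25.
PS = P·Q − VC(Q) = 32·5 − (12·5 + ½·2·5²) = 75.
Share captured = PS/TS = 75/100 = 0.75.

PS/TS = 0.75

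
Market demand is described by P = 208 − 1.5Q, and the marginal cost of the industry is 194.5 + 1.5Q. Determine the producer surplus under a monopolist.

PS = 20.25

A monopolist chooses Q where MR = MC. MR = 208 − 3Q; setting this equal to 194.5 + 1.5Q gives Q = 3 and P = 203.5.
PS = P·Q − VC(Q) = 203.5·3 − (194.5·3 + ½·1.5·3²) = 20.25.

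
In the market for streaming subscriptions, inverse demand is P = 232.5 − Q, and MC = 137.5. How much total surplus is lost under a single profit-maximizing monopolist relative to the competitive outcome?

DWL = 1128.125

Competitive firms price at marginal cost: P = 137.5, giving Q = 95.
The monopolist equates marginal revenue to marginal cost: 232.5 − 2Q = 137.5, so Q = 47.5. From demand, P = 185.
DWL is the triangle between Q = 47.5 and Q = 95: ½·(95 − 47.5)·(185 − 137.5) = 1128.125.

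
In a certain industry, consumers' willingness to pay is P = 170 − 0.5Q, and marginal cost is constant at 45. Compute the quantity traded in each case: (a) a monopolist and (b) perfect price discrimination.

Monopoly: Q = 125; Perfect PD: Q = 250

Monopoly sets MR = MC: 170 − Q = 45 ⇒ Q = 125, P = 170 − 0.5·125 = 107.5.
A perfectly discriminating monopolist sells every unit with P(Q) ≥ MC(Q), so output equals the competitive quantity Q = 250. Each buyer pays their reservation price, so CS = 0 and the firm captures all surplus.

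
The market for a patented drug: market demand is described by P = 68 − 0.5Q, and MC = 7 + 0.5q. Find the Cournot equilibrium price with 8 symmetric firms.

P = 19.2

Cournot with 8 identical firms: the symmetric best-response condition is 68 − 4.5q = 7 + 0.5q. Each firm produces q = 12.2, total output Q = 97.6, price P = 19.2.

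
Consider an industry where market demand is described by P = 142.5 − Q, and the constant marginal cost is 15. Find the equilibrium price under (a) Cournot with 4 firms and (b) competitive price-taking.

With 4 symmetric Cournot firms, each firm's FOC gives 142.5 − 5q = 15, so q = 25.5, Q = 4·25.5 = 102, and P = 40.5.
Perfect competition: P = MC = 15, so 142.5 − Q = 15 and Q = 127.5.

Cournot: P = 40.5; Competition: P = 15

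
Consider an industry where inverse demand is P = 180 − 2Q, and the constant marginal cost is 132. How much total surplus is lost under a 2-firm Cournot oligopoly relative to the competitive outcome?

DWL = 64

Perfect competition: P = MC = 132, so 180 − 2Q = 132 and Q = 24.
In a 2-firm Cournot equilibrium, symmetry and the first-order condition give q = (180 − 132)/(6) = 8. So Q = 16 and P = 148.
DWL is the triangle between Q = 16 and Q = 24: ½·(24 − 16)·(148 − 132) = 64.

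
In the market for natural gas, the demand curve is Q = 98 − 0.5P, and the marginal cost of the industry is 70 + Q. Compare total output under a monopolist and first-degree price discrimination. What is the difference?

Inverting demand: P = 196 − 2Q.
Monopoly sets MR = MC: 196 − 4Q = 70 + Q ⇒ Q = 25.2, P = 196 − 2·25.2 = 145.6.
Under first-degree price discrimination the firm charges each unit its demand price and produces up to where P = MC, i.e. Q = 42. Consumer surplus is zero; producer surplus equals total surplus.
Change in total output: 42 − 25.2 = 16.8.

Total output rises by 16.8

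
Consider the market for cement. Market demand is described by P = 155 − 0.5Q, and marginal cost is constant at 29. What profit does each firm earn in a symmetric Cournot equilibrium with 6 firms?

Cournot with 6 identical firms: the symmetric best-response condition is 155 − 3.5q = 29. Each firm produces q = 36, total output Q = 216, price P = 47.
Each firm's profit = (47 − 29)·36 = 648.

π_i = 648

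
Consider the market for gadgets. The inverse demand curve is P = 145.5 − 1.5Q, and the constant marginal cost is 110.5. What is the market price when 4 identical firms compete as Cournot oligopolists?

In a 4-firm Cournot equilibrium, symmetry and the first-order condition give q = (145.5 − 110.5)/(7.5) = 14/3. So Q = 56/3 and P = 117.5.

P = 117.5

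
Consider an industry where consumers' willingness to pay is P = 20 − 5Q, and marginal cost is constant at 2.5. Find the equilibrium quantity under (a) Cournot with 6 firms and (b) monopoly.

With 6 symmetric Cournot firms, each firm's FOC gives 20 − 35q = 2.5, so q = 0.5, Q = 6·0.5 = 3, and P = 5.
Monopoly sets MR = MC: 20 − 10Q = 2.5 ⇒ Q = 1.75, P = 20 − 5·1.75 = 11.25.

Cournot: Q = 3; Monopoly: Q = 1.75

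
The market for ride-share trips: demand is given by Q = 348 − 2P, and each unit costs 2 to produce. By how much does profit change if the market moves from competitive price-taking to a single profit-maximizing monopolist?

π rises by 14792

Inverting demand: P = 174 − 0.5Q.
Perfect competition: P = MC = 2, so 174 − 0.5Q = 2 and Q = 344.
Profit = (2 − 2)·344 = 0.
A monopolist chooses Q where MR = MC. MR = 174 − Q; setting this equal to 2 gives Q = 172 and P = 88.
Profit = (88 − 2)·172 = 14792.
Change in profit: 14792 − 0 = 14792.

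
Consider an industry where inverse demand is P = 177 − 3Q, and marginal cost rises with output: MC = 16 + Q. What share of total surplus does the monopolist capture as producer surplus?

Monopoly sets MR = MC: 177 − 6Q = 16 + Q ⇒ Q = 23, P = 177 − 3·23 = 108.
CS = ½·(177 − 108)·23 = 793.5.
PS = P·Q − VC(Q) = 108·23 − (16·23 + ½·1·23²) = 1851.5.
Share captured = PS/TS = 1851.5/2645 = 0.7.

PS/TS = 0.7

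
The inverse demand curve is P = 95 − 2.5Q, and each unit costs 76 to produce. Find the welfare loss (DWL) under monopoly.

Perfect competition: P = MC = 76, so 95 − 2.5Q = 76 and Q = 7.6.
Monopoly sets MR = MC: 95 − 5Q = 76 ⇒ Q = 3.8, P = 95 − 2.5·3.8 = 85.5.
DWL is the triangle between Q = 3.8 and Q = 7.6: ½·(7.6 − 3.8)·(85.5 − 76) = 18.05.

DWL = 18.05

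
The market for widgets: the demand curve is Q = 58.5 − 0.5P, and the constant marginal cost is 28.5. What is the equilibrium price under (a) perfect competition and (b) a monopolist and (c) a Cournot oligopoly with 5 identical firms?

Inverting demand: P = 117 − 2Q.
Perfect competition: P = MC = 28.5, so 117 − 2Q = 28.5 and Q = 44.25.
Monopoly sets MR = MC: 117 − 4Q = 28.5 ⇒ Q = 22.125, P = 117 − 2·22.125 = 72.75.
In a 5-firm Cournot equilibrium, symmetry and the first-order condition give q = (117 − 28.5)/(12) = 7.375. So Q = 36.875 and P = 43.25.

Competition: P = 28.5; Monopoly: P = 72.75; Cournot: P = 43.25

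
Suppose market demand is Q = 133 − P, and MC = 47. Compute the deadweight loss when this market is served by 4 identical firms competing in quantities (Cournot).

Inverting demand: P = 133 − Q.
Under competition P = MC = 47, so Q = (133 − 47)/1 = 86.
Cournot with 4 identical firms: the symmetric best-response condition is 133 − 5q = 47. Each firm produces q = 17.2, total output Q = 68.8, price P = 64.2.
DWL is the triangle between Q = 68.8 and Q = 86: ½·(86 − 68.8)·(64.2 − 47) = 147.92.

DWL = 147.92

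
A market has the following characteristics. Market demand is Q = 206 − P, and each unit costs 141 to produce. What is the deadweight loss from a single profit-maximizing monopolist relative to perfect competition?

Inverting demand: P = 206 − Q.
Under competition P = MC = 141, so Q = (206 − 141)/1 = 65.
The monopolist equates marginal revenue to marginal cost: 206 − 2Q = 141, so Q = 32.5. From demand, P = 173.5.
DWL is the triangle between Q = 32.5 and Q = 65: ½·(65 − 32.5)·(173.5 − 141) = 528.125.

DWL = 528.125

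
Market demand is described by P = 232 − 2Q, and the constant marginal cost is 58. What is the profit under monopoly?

The monopolist equates marginal revenue to marginal cost: 232 − 4Q = 58, so Q = 43.5. From demand, P = 145.
Profit = (145 − 58)·43.5 = 3784.5.

Profit = 3784.5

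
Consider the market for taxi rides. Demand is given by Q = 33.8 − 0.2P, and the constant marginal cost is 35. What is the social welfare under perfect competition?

TS = 1795.6

Inverting demand: P = 169 − 5Q.
Under competition P = MC = 35, so Q = (169 − 35)/5 = 26.8.
CS = ½·(169 − 35)·26.8 = 1795.6; PS = (35 − 35)·26.8 = 0; TS = 1795.6.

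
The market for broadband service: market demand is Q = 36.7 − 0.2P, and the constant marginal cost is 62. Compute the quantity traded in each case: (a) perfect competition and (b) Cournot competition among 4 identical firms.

Competition: Q = 24.3; Cournot: Q = 19.44

Inverting demand: P = 183.5 − 5Q.
Competitive firms price at marginal cost: P = 62, giving Q = 24.3.
Cournot with 4 identical firms: the symmetric best-response condition is 183.5 − 25q = 62. Each firm produces q = 4.86, total output Q = 19.44, price P = 86.3.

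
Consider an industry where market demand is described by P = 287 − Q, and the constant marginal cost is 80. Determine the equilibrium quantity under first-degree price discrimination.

With perfect price discrimination, output is the efficient level Q = 207 (where demand meets MC), but every buyer pays their willingness to pay: CS = 0 and PS = total surplus.

Q = 207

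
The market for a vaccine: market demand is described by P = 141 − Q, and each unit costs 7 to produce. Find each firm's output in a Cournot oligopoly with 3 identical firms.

With 3 symmetric Cournot firms, each firm's FOC gives 141 − 4q = 7, so q = 33.5, Q = 3·33.5 = 100.5, and P = 40.5.

q_i = 33.5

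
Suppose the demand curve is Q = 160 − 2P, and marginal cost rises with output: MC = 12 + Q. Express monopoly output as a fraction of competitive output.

Inverting demand: P = 80 − 0.5Q.
The monopolist equates marginal revenue to marginal cost: 80 − Q = 12 + Q, so Q = 34. From demand, P = 63.
Competitive equilibrium sets price equal to marginal cost: 80 − 0.5Q = 12 + Q, so Q = 136/3 and P = 172/3.
Ratio Q_m/Q_c = 34/(136/3) = 0.75.

Q_m/Q_c = 0.75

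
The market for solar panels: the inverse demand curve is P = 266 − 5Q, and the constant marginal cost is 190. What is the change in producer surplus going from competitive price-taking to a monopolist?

PS rises by 288.8

Competitive firms price at marginal cost: P = 190, giving Q = 15.2.
PS = (190 − 190)·15.2 = 0.
A monopolist chooses Q where MR = MC. MR = 266 − 10Q; setting this equal to 190 gives Q = 7.6 and P = 228.
PS = (228 − 190)·7.6 = 288.8.
Change in producer surplus: 288.8 − 0 = 288.8.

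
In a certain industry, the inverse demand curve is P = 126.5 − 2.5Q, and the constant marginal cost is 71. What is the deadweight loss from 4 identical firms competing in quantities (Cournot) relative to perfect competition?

Perfect competition: P = MC = 71, so 126.5 − 2.5Q = 71 and Q = 22.2.
In a 4-firm Cournot equilibrium, symmetry and the first-order condition give q = (126.5 − 71)/(12.5) = 4.44. So Q = 17.76 and P = 82.1.
DWL is the triangle between Q = 17.76 and Q = 22.2: ½·(22.2 − 17.76)·(82.1 − 71) = 24.642.

DWL = 24.642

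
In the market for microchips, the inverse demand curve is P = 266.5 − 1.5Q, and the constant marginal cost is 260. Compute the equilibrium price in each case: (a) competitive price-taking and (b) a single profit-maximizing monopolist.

Competition: P = 260; Monopoly: P = 263.25

Competitive firms price at marginal cost: P = 260, giving Q = 13/3.
Monopoly sets MR = MC: 266.5 − 3Q = 260 ⇒ Q = 13/6, P = 266.5 − 1.5·13/6 = 263.25.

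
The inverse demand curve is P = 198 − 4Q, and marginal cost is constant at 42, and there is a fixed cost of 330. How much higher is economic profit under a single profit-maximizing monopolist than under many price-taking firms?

π rises by 1521

Perfect competition: P = MC = 42, so 198 − 4Q = 42 and Q = 39.
Profit = (42 − 42)·39 − 330 = −330.
Monopoly sets MR = MC: 198 − 8Q = 42 ⇒ Q = 19.5, P = 198 − 4·19.5 = 120.
Profit = (120 − 42)·19.5 − 330 = 1191.
Change in economic profit: 1191 − −330 = 1521.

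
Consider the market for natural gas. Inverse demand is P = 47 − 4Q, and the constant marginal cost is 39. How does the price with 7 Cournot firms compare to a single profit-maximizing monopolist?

Cournot: P = 40; Monopoly: P = 43

With 7 symmetric Cournot firms, each firm's FOC gives 47 − 32q = 39, so q = 0.25, Q = 7·0.25 = 1.75, and P = 40.
The monopolist equates marginal revenue to marginal cost: 47 − 8Q = 39, so Q = 1. From demand, P = 43.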